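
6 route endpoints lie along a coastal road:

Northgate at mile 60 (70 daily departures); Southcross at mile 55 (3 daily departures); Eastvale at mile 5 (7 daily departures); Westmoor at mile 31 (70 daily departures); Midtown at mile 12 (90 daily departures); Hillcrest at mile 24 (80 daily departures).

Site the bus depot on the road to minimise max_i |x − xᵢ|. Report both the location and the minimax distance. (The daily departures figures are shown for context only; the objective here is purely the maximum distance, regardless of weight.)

location 32.5, max distance 27.5

The 1-center on a line is the midpoint of the two extreme points: leftmost at 5, rightmost at 60.
Optimal location = (5 + 60)/2 = 32.5; maximum distance = (60 − 5)/2 = 27.5.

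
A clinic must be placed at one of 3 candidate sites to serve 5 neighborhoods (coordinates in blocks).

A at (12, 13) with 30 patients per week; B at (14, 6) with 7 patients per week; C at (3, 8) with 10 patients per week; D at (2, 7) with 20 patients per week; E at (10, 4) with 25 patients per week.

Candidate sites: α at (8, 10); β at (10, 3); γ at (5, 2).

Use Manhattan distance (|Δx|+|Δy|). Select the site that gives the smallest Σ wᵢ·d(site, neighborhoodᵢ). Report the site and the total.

α, total 730 blocks

Total weighted distance at each candidate:
  α (8, 10): total = 730
  β (10, 3): total = 794
  γ (5, 2): total = 1046
Minimum is at α with total 730 blocks.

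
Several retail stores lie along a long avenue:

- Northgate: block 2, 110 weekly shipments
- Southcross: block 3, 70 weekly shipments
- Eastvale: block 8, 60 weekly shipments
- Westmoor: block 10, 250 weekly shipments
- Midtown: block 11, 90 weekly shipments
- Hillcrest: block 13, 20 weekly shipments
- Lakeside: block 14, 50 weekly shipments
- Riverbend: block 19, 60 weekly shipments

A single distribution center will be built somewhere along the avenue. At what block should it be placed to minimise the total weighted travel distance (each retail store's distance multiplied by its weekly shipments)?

For a sum of weighted absolute distances on a line, the optimum is the weighted median (not the mean). Total weight W = 710; half-weight = 355.
Sort by position and accumulate weight:
  block 2 (Northgate, w=110) → cum 110
  block 3 (Southcross, w=70) → cum 180
  block 8 (Eastvale, w=60) → cum 240
  block 10 (Westmoor, w=250) → cum 490  ≥ 355 → median here
  block 11 (Midtown, w=90) → cum 580
  block 13 (Hillcrest, w=20) → cum 600
  block 14 (Lakeside, w=50) → cum 650
  block 19 (Riverbend, w=60) → cum 710
Optimal location: block 10.

x = 10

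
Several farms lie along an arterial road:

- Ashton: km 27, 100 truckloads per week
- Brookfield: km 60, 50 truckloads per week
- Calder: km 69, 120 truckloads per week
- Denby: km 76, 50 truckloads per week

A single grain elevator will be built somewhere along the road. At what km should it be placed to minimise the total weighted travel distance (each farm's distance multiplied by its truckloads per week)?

x = 69

For a sum of weighted absolute distances on a line, the optimum is the weighted median (not the mean). Total weight W = 320; half-weight = 160.
Sort by position and accumulate weight:
  km 27 (Ashton, w=100) → cum 100
  km 60 (Brookfield, w=50) → cum 150
  km 69 (Calder, w=120) → cum 270  ≥ 160 → median here
  km 76 (Denby, w=50) → cum 320
Optimal location: km 69.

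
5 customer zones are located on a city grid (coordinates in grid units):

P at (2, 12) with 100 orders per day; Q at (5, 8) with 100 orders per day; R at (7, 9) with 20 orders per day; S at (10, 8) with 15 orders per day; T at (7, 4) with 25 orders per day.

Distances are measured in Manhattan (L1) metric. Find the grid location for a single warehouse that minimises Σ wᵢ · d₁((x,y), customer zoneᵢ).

Manhattan distance separates: Σwᵢ(|x−xᵢ|+|y−yᵢ|) = Σwᵢ|x−xᵢ| + Σwᵢ|y−yᵢ|, so x and y are optimised independently as 1-D weighted medians.
Total weight W = 260; half = 130.
x-coordinate, sorted with cumulative weight:
  x=2 (P, w=100) cum 100
  x=5 (Q, w=100) cum 200  ← median
  x=7 (R, w=20) cum 220
  x=7 (T, w=25) cum 245
  x=10 (S, w=15) cum 260
⇒ x* = 5
y-coordinate, sorted with cumulative weight:
  y=4 (T, w=25) cum 25
  y=8 (Q, w=100) cum 125
  y=8 (S, w=15) cum 140  ← median
  y=9 (R, w=20) cum 160
  y=12 (P, w=100) cum 260
⇒ y* = 8

(5, 8)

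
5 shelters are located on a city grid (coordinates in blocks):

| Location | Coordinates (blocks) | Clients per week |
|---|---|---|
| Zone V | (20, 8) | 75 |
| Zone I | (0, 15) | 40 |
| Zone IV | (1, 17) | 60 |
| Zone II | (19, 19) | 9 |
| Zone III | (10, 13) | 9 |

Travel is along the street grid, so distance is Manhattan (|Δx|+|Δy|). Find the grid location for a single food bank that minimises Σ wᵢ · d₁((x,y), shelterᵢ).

Manhattan distance separates: Σwᵢ(|x−xᵢ|+|y−yᵢ|) = Σwᵢ|x−xᵢ| + Σwᵢ|y−yᵢ|, so x and y are optimised independently as 1-D weighted medians.
Total weight W = 193; half = 96.5.
x-coordinate, sorted with cumulative weight:
  x=0 (Zone I, w=40) cum 40
  x=1 (Zone IV, w=60) cum 100  ← median
  x=10 (Zone III, w=9) cum 109
  x=19 (Zone II, w=9) cum 118
  x=20 (Zone V, w=75) cum 193
⇒ x* = 1
y-coordinate, sorted with cumulative weight:
  y=8 (Zone V, w=75) cum 75
  y=13 (Zone III, w=9) cum 84
  y=15 (Zone I, w=40) cum 124  ← median
  y=17 (Zone IV, w=60) cum 184
  y=19 (Zone II, w=9) cum 193
⇒ y* = 15

(1, 15)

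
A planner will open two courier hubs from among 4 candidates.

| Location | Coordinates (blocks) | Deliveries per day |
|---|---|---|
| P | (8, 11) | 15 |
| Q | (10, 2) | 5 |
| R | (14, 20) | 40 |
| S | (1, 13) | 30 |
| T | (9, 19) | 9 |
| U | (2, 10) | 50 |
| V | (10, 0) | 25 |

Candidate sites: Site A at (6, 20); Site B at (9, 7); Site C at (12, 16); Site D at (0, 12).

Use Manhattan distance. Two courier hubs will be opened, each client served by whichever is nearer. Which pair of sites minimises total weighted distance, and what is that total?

Evaluate every pair (each demand assigned to the nearer of the two):
  {Site C, Site D}: total = 1219
  {Site B, Site D}: total = 1393
  {Site A, Site D}: total = 1401
  {Site B, Site C}: total = 1519
  {Site A, Site B}: total = 1521
  {Site A, Site C}: total = 2001
Best pair: {Site C, Site D} with total 1219.

{Site C, Site D}, total 1219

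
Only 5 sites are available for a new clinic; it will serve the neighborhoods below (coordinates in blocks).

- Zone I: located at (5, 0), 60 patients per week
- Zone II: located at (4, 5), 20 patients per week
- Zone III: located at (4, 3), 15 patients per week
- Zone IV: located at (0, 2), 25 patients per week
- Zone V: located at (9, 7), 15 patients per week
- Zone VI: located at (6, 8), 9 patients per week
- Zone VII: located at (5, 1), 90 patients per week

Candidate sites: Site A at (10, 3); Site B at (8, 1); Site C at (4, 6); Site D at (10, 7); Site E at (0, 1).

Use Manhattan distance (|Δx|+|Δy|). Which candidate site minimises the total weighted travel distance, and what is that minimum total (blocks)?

Total weighted distance at each candidate:
  Site A (10, 3): total = 1791
  Site B (8, 1): total = 1171
  Site C (4, 6): total = 1351
  Site D (10, 7): total = 2455
  Site E (0, 1): total = 1427
Minimum is at Site B with total 1171 blocks.

Site B, total 1171 blocks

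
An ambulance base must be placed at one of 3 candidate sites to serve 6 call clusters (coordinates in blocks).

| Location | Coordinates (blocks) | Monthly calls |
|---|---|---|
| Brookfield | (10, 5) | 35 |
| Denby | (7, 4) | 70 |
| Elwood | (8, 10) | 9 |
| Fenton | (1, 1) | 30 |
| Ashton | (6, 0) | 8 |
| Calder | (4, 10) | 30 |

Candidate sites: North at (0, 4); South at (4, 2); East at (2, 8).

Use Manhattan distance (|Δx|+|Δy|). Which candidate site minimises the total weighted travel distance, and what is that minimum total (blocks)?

Total weighted distance at each candidate:
  North (0, 4): total = 1501
  South (4, 2): total = 1165
  East (2, 8): total = 1543
Minimum is at South with total 1165 blocks.

South, total 1165 blocks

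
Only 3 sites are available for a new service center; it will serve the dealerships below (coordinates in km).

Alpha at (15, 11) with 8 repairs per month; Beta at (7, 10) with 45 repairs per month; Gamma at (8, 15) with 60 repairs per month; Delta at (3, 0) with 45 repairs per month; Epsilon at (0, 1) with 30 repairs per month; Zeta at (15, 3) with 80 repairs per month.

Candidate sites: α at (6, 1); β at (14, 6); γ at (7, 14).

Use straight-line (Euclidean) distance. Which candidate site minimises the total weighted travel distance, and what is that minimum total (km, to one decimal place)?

β, total 2315.4 km

Total weighted distance at each candidate:
  α (6, 1): total = 2423.5
  β (14, 6): total = 2315.4
  γ (7, 14): total = 2519.5
Minimum is at β with total 2315.4 km.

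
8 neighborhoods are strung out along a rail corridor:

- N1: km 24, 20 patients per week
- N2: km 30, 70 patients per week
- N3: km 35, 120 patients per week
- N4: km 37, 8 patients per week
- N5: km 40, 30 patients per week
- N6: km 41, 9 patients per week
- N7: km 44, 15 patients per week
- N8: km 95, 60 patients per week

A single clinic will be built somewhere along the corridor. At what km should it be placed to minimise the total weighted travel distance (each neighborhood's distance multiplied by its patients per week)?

For a sum of weighted absolute distances on a line, the optimum is the weighted median (not the mean). Total weight W = 332; half-weight = 166.
Sort by position and accumulate weight:
  km 24 (N1, w=20) → cum 20
  km 30 (N2, w=70) → cum 90
  km 35 (N3, w=120) → cum 210  ≥ 166 → median here
  km 37 (N4, w=8) → cum 218
  km 40 (N5, w=30) → cum 248
  km 41 (N6, w=9) → cum 257
  km 44 (N7, w=15) → cum 272
  km 95 (N8, w=60) → cum 332
Optimal location: km 35.

x = 35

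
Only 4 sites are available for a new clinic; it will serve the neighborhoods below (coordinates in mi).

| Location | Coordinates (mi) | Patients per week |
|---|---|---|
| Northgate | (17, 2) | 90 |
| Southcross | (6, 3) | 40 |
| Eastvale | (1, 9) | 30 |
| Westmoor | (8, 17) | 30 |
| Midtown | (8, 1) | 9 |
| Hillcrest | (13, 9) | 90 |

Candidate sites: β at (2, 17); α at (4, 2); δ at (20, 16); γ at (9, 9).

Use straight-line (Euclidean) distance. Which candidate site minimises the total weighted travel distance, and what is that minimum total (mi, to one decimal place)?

γ, total 2139.5 mi

Total weighted distance at each candidate:
  β (2, 17): total = 4291.4
  α (4, 2): total = 3016.9
  δ (20, 16): total = 4085.3
  γ (9, 9): total = 2139.5
Minimum is at γ with total 2139.5 mi.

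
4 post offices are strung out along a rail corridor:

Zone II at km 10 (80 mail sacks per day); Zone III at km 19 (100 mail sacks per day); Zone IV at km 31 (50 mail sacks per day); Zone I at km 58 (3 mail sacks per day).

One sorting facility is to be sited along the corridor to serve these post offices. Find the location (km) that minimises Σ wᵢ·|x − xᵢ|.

For a sum of weighted absolute distances on a line, the optimum is the weighted median (not the mean). Total weight W = 233; half-weight = 116.5.
Sort by position and accumulate weight:
  km 10 (Zone II, w=80) → cum 80
  km 19 (Zone III, w=100) → cum 180  ≥ 116.5 → median here
  km 31 (Zone IV, w=50) → cum 230
  km 58 (Zone I, w=3) → cum 233
Optimal location: km 19.

x = 19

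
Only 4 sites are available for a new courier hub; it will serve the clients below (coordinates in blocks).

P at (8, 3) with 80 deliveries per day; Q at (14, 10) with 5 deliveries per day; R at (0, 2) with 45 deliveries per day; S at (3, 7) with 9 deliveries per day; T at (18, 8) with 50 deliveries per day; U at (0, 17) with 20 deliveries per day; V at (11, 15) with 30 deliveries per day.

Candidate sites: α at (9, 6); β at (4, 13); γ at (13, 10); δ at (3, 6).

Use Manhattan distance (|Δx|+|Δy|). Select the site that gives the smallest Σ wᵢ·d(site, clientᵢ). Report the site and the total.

α, total 2293 blocks

Total weighted distance at each candidate:
  α (9, 6): total = 2293
  β (4, 13): total = 3303
  γ (13, 10): total = 2987
  δ (3, 6): total = 2679
Minimum is at α with total 2293 blocks.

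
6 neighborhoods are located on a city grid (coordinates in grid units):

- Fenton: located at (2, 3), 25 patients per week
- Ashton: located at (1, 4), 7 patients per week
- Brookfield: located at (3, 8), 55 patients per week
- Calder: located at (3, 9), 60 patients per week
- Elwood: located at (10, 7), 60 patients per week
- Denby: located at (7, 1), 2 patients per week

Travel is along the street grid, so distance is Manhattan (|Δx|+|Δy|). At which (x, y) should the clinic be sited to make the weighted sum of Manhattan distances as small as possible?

(3, 8)

Manhattan distance separates: Σwᵢ(|x−xᵢ|+|y−yᵢ|) = Σwᵢ|x−xᵢ| + Σwᵢ|y−yᵢ|, so x and y are optimised independently as 1-D weighted medians.
Total weight W = 209; half = 104.5.
x-coordinate, sorted with cumulative weight:
  x=1 (Ashton, w=7) cum 7
  x=2 (Fenton, w=25) cum 32
  x=3 (Brookfield, w=55) cum 87
  x=3 (Calder, w=60) cum 147  ← median
  x=7 (Denby, w=2) cum 149
  x=10 (Elwood, w=60) cum 209
⇒ x* = 3
y-coordinate, sorted with cumulative weight:
  y=1 (Denby, w=2) cum 2
  y=3 (Fenton, w=25) cum 27
  y=4 (Ashton, w=7) cum 34
  y=7 (Elwood, w=60) cum 94
  y=8 (Brookfield, w=55) cum 149  ← median
  y=9 (Calder, w=60) cum 209
⇒ y* = 8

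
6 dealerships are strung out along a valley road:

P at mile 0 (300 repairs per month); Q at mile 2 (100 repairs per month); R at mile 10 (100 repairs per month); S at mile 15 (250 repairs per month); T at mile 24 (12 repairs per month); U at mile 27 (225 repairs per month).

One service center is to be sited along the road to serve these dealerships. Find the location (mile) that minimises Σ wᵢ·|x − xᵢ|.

x = 10

For a sum of weighted absolute distances on a line, the optimum is the weighted median (not the mean). Total weight W = 987; half-weight = 493.5.
Sort by position and accumulate weight:
  mile 0 (P, w=300) → cum 300
  mile 2 (Q, w=100) → cum 400
  mile 10 (R, w=100) → cum 500  ≥ 493.5 → median here
  mile 15 (S, w=250) → cum 750
  mile 24 (T, w=12) → cum 762
  mile 27 (U, w=225) → cum 987
Optimal location: mile 10.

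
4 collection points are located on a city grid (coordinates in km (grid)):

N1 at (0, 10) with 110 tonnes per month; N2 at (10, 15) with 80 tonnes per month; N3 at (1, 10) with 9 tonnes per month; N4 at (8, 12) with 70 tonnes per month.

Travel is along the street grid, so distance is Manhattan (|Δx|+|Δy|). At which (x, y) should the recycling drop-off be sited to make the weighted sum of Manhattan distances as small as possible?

(8, 12)

Manhattan distance separates: Σwᵢ(|x−xᵢ|+|y−yᵢ|) = Σwᵢ|x−xᵢ| + Σwᵢ|y−yᵢ|, so x and y are optimised independently as 1-D weighted medians.
Total weight W = 269; half = 134.5.
x-coordinate, sorted with cumulative weight:
  x=0 (N1, w=110) cum 110
  x=1 (N3, w=9) cum 119
  x=8 (N4, w=70) cum 189  ← median
  x=10 (N2, w=80) cum 269
⇒ x* = 8
y-coordinate, sorted with cumulative weight:
  y=10 (N1, w=110) cum 110
  y=10 (N3, w=9) cum 119
  y=12 (N4, w=70) cum 189  ← median
  y=15 (N2, w=80) cum 269
⇒ y* = 12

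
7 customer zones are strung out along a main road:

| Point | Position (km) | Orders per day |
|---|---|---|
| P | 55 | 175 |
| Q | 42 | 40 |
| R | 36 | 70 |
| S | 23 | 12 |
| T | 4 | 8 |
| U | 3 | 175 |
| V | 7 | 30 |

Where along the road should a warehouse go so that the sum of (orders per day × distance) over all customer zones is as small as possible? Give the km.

For a sum of weighted absolute distances on a line, the optimum is the weighted median (not the mean). Total weight W = 510; half-weight = 255.
Sort by position and accumulate weight:
  km 3 (U, w=175) → cum 175
  km 4 (T, w=8) → cum 183
  km 7 (V, w=30) → cum 213
  km 23 (S, w=12) → cum 225
  km 36 (R, w=70) → cum 295  ≥ 255 → median here
  km 42 (Q, w=40) → cum 335
  km 55 (P, w=175) → cum 510
Optimal location: km 36.

x = 36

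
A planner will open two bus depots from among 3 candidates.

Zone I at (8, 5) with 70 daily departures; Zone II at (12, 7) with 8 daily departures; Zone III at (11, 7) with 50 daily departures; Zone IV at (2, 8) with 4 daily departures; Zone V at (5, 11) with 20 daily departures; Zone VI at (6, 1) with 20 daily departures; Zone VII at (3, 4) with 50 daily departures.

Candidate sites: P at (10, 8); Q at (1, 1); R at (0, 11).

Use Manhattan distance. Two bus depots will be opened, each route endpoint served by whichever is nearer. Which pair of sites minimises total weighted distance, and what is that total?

{P, Q}, total 1016

Evaluate every pair (each demand assigned to the nearer of the two):
  {P, Q}: total = 1016
  {P, R}: total = 1314
  {Q, R}: total = 2118
Best pair: {P, Q} with total 1016.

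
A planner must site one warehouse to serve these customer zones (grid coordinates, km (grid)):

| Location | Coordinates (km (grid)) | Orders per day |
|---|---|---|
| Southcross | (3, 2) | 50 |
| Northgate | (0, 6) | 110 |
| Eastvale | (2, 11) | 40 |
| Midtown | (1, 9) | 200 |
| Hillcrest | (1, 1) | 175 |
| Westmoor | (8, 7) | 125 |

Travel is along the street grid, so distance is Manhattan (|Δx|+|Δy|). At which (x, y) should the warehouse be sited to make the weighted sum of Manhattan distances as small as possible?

(1, 7)

Manhattan distance separates: Σwᵢ(|x−xᵢ|+|y−yᵢ|) = Σwᵢ|x−xᵢ| + Σwᵢ|y−yᵢ|, so x and y are optimised independently as 1-D weighted medians.
Total weight W = 700; half = 350.
x-coordinate, sorted with cumulative weight:
  x=0 (Northgate, w=110) cum 110
  x=1 (Midtown, w=200) cum 310
  x=1 (Hillcrest, w=175) cum 485  ← median
  x=2 (Eastvale, w=40) cum 525
  x=3 (Southcross, w=50) cum 575
  x=8 (Westmoor, w=125) cum 700
⇒ x* = 1
y-coordinate, sorted with cumulative weight:
  y=1 (Hillcrest, w=175) cum 175
  y=2 (Southcross, w=50) cum 225
  y=6 (Northgate, w=110) cum 335
  y=7 (Westmoor, w=125) cum 460  ← median
  y=9 (Midtown, w=200) cum 660
  y=11 (Eastvale, w=40) cum 700
⇒ y* = 7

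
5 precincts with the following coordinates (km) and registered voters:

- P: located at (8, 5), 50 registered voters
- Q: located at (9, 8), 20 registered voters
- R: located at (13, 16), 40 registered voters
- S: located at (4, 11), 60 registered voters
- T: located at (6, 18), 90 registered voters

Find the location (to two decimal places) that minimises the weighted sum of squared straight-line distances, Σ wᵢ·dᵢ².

(7.23, 12.81)

The minimiser of Σwᵢ‖p−pᵢ‖² is the weighted centroid p* = (Σwᵢpᵢ)/(Σwᵢ).
Σwᵢ = 260.
Σwᵢxᵢ = 50·8 + 20·9 + 40·13 + 60·4 + 90·6 = 1880.
Σwᵢyᵢ = 50·5 + 20·8 + 40·16 + 60·11 + 90·18 = 3330.
x* = 1880/260 = 7.23, y* = 3330/260 = 12.81.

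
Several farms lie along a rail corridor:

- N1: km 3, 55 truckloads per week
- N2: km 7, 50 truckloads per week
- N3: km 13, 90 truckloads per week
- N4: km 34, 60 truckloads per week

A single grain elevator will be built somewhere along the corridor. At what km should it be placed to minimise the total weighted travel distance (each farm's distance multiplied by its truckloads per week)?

For a sum of weighted absolute distances on a line, the optimum is the weighted median (not the mean). Total weight W = 255; half-weight = 127.5.
Sort by position and accumulate weight:
  km 3 (N1, w=55) → cum 55
  km 7 (N2, w=50) → cum 105
  km 13 (N3, w=90) → cum 195  ≥ 127.5 → median here
  km 34 (N4, w=60) → cum 255
Optimal location: km 13.

x = 13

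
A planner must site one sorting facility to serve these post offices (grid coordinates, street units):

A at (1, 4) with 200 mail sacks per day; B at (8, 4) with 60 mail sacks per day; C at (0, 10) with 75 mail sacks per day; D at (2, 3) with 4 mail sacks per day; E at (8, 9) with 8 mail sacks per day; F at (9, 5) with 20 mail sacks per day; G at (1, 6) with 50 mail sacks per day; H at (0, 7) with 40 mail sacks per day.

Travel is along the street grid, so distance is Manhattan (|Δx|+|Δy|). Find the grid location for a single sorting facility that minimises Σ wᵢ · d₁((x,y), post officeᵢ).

(1, 4)

Manhattan distance separates: Σwᵢ(|x−xᵢ|+|y−yᵢ|) = Σwᵢ|x−xᵢ| + Σwᵢ|y−yᵢ|, so x and y are optimised independently as 1-D weighted medians.
Total weight W = 457; half = 228.5.
x-coordinate, sorted with cumulative weight:
  x=0 (C, w=75) cum 75
  x=0 (H, w=40) cum 115
  x=1 (A, w=200) cum 315  ← median
  x=1 (G, w=50) cum 365
  x=2 (D, w=4) cum 369
  x=8 (B, w=60) cum 429
  x=8 (E, w=8) cum 437
  x=9 (F, w=20) cum 457
⇒ x* = 1
y-coordinate, sorted with cumulative weight:
  y=3 (D, w=4) cum 4
  y=4 (A, w=200) cum 204
  y=4 (B, w=60) cum 264  ← median
  y=5 (F, w=20) cum 284
  y=6 (G, w=50) cum 334
  y=7 (H, w=40) cum 374
  y=9 (E, w=8) cum 382
  y=10 (C, w=75) cum 457
⇒ y* = 4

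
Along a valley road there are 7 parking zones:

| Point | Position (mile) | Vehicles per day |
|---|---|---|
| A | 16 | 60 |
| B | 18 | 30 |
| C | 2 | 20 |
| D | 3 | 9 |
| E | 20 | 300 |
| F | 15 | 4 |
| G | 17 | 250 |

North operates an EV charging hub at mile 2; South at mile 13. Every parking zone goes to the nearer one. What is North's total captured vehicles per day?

The indifferent point is the midpoint (2+13)/2 = 7.5; parking zones left of it (closer to North at 2) go to North, those right go to South.
  C at 2 (w=20) → North
  D at 3 (w=9) → North
  F at 15 (w=4) → South
  A at 16 (w=60) → South
  G at 17 (w=250) → South
  B at 18 (w=30) → South
  E at 20 (w=300) → South
North captures 29; South captures 644.

29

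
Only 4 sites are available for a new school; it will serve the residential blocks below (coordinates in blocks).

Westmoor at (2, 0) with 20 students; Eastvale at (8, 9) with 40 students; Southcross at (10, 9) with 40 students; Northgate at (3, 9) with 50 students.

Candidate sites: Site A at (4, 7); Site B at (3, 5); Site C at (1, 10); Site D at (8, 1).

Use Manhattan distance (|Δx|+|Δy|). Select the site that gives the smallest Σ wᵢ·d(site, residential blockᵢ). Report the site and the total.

Site A, total 890 blocks

Total weighted distance at each candidate:
  Site A (4, 7): total = 890
  Site B (3, 5): total = 1120
  Site C (1, 10): total = 1090
  Site D (8, 1): total = 1510
Minimum is at Site A with total 890 blocks.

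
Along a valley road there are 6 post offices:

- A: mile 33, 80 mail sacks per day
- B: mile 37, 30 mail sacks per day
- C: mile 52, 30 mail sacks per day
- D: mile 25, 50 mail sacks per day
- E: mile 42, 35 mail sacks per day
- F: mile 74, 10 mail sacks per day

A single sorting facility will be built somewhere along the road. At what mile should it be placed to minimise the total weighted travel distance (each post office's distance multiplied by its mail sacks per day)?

For a sum of weighted absolute distances on a line, the optimum is the weighted median (not the mean). Total weight W = 235; half-weight = 117.5.
Sort by position and accumulate weight:
  mile 25 (D, w=50) → cum 50
  mile 33 (A, w=80) → cum 130  ≥ 117.5 → median here
  mile 37 (B, w=30) → cum 160
  mile 42 (E, w=35) → cum 195
  mile 52 (C, w=30) → cum 225
  mile 74 (F, w=10) → cum 235
Optimal location: mile 33.

x = 33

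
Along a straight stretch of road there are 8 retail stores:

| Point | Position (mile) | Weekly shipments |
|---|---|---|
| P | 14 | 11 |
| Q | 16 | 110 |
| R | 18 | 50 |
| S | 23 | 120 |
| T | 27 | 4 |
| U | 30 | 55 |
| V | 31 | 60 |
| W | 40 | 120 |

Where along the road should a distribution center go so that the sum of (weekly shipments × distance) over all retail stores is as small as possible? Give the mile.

For a sum of weighted absolute distances on a line, the optimum is the weighted median (not the mean). Total weight W = 530; half-weight = 265.
Sort by position and accumulate weight:
  mile 14 (P, w=11) → cum 11
  mile 16 (Q, w=110) → cum 121
  mile 18 (R, w=50) → cum 171
  mile 23 (S, w=120) → cum 291  ≥ 265 → median here
  mile 27 (T, w=4) → cum 295
  mile 30 (U, w=55) → cum 350
  mile 31 (V, w=60) → cum 410
  mile 40 (W, w=120) → cum 530
Optimal location: mile 23.

x = 23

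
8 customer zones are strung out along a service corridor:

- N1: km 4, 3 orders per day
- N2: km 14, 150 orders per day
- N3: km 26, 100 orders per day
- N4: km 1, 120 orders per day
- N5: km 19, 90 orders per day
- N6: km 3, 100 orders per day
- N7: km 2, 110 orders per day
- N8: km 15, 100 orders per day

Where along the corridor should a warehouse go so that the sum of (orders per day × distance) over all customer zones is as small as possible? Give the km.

For a sum of weighted absolute distances on a line, the optimum is the weighted median (not the mean). Total weight W = 773; half-weight = 386.5.
Sort by position and accumulate weight:
  km 1 (N4, w=120) → cum 120
  km 2 (N7, w=110) → cum 230
  km 3 (N6, w=100) → cum 330
  km 4 (N1, w=3) → cum 333
  km 14 (N2, w=150) → cum 483  ≥ 386.5 → median here
  km 15 (N8, w=100) → cum 583
  km 19 (N5, w=90) → cum 673
  km 26 (N3, w=100) → cum 773
Optimal location: km 14.

x = 14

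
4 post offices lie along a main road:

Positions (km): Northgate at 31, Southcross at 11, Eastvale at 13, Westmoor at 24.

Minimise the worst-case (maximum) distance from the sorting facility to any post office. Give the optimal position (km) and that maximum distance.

The 1-center on a line is the midpoint of the two extreme points: leftmost at 11, rightmost at 31.
Optimal location = (11 + 31)/2 = 21; maximum distance = (31 − 11)/2 = 10.

location 21, max distance 10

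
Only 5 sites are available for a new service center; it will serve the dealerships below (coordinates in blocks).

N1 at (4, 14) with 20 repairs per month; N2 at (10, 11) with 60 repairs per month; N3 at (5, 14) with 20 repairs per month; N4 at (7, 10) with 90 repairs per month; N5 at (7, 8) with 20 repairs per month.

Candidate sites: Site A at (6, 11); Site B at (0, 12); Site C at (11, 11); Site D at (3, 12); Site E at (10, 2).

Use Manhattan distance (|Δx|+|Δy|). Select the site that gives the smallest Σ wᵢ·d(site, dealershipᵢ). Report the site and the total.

Total weighted distance at each candidate:
  Site A (6, 11): total = 680
  Site B (0, 12): total = 1950
  Site C (11, 11): total = 1030
  Site D (3, 12): total = 1320
  Site E (10, 2): total = 2410
Minimum is at Site A with total 680 blocks.

Site A, total 680 blocks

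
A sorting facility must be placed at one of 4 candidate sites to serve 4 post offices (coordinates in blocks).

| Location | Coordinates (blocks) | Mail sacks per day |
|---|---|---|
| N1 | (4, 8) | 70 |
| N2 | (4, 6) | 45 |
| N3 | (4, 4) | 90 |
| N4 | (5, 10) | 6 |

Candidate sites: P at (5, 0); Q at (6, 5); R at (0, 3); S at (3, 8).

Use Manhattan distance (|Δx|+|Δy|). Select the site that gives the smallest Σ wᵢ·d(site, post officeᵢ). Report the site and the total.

S, total 679 blocks

Total weighted distance at each candidate:
  P (5, 0): total = 1455
  Q (6, 5): total = 791
  R (0, 3): total = 1467
  S (3, 8): total = 679
Minimum is at S with total 679 blocks.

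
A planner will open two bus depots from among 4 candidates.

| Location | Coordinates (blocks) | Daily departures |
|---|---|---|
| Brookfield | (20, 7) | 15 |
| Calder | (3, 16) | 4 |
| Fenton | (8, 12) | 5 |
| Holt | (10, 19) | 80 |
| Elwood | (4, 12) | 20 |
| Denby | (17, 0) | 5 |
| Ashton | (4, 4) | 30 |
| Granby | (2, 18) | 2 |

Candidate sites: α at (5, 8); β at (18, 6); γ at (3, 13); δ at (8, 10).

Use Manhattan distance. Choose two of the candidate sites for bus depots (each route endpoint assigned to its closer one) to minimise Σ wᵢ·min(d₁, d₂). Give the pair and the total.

Evaluate every pair (each demand assigned to the nearer of the two):
  {β, δ}: total = 1462
  {β, γ}: total = 1514
  {α, δ}: total = 1526
  {γ, δ}: total = 1574
  {α, γ}: total = 1624
  {α, β}: total = 1711
Best pair: {β, δ} with total 1462.

{β, δ}, total 1462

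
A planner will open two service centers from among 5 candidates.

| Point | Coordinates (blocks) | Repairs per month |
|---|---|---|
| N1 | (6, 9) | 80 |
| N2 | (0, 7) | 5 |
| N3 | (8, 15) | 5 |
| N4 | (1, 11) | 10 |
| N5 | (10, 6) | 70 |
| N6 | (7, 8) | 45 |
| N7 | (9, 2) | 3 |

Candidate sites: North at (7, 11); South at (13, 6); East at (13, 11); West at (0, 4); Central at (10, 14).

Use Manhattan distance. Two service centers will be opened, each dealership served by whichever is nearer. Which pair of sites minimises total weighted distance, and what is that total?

Evaluate every pair (each demand assigned to the nearer of the two):
  {North, South}: total = 749
  {North, West}: total = 1068
  {North, Central}: total = 1098
  {North, East}: total = 1108
  {South, Central}: total = 1519
  {South, East}: total = 1549
  {South, West}: total = 1559
  {West, Central}: total = 1828
  {East, West}: total = 1858
  {East, Central}: total = 1944
Best pair: {North, South} with total 749.

{North, South}, total 749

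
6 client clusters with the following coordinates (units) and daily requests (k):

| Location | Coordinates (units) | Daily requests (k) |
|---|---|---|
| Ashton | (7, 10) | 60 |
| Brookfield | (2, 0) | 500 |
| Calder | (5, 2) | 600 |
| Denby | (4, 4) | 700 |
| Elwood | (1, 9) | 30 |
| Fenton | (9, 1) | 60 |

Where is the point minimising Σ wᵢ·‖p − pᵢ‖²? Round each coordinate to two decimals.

The minimiser of Σwᵢ‖p−pᵢ‖² is the weighted centroid p* = (Σwᵢpᵢ)/(Σwᵢ).
Σwᵢ = 1950.
Σwᵢxᵢ = 60·7 + 500·2 + 600·5 + 700·4 + 30·1 + 60·9 = 7790.
Σwᵢyᵢ = 60·10 + 500·0 + 600·2 + 700·4 + 30·9 + 60·1 = 4930.
x* = 7790/1950 = 3.99, y* = 4930/1950 = 2.53.

(3.99, 2.53)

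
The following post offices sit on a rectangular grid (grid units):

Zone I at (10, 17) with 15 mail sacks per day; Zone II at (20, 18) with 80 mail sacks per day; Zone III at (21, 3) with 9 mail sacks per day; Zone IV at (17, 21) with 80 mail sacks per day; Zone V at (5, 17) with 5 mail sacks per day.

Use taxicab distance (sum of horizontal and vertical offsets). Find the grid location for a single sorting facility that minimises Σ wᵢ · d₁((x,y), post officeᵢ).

(17, 18)

Manhattan distance separates: Σwᵢ(|x−xᵢ|+|y−yᵢ|) = Σwᵢ|x−xᵢ| + Σwᵢ|y−yᵢ|, so x and y are optimised independently as 1-D weighted medians.
Total weight W = 189; half = 94.5.
x-coordinate, sorted with cumulative weight:
  x=5 (Zone V, w=5) cum 5
  x=10 (Zone I, w=15) cum 20
  x=17 (Zone IV, w=80) cum 100  ← median
  x=20 (Zone II, w=80) cum 180
  x=21 (Zone III, w=9) cum 189
⇒ x* = 17
y-coordinate, sorted with cumulative weight:
  y=3 (Zone III, w=9) cum 9
  y=17 (Zone I, w=15) cum 24
  y=17 (Zone V, w=5) cum 29
  y=18 (Zone II, w=80) cum 109  ← median
  y=21 (Zone IV, w=80) cum 189
⇒ y* = 18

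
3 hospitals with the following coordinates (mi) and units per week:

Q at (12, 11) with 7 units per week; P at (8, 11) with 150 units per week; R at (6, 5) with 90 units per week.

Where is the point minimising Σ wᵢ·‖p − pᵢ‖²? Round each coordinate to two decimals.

(7.38, 8.81)

The minimiser of Σwᵢ‖p−pᵢ‖² is the weighted centroid p* = (Σwᵢpᵢ)/(Σwᵢ).
Σwᵢ = 247.
Σwᵢxᵢ = 7·12 + 150·8 + 90·6 = 1824.
Σwᵢyᵢ = 7·11 + 150·11 + 90·5 = 2177.
x* = 1824/247 = 7.38, y* = 2177/247 = 8.81.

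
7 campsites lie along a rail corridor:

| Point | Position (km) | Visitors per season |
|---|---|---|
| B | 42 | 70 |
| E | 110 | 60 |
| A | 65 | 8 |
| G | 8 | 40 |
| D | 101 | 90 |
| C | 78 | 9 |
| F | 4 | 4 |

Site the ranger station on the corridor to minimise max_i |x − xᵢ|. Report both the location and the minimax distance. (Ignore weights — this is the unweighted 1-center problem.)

location 57, max distance 53

The 1-center on a line is the midpoint of the two extreme points: leftmost at 4, rightmost at 110.
Optimal location = (4 + 110)/2 = 57; maximum distance = (110 − 4)/2 = 53.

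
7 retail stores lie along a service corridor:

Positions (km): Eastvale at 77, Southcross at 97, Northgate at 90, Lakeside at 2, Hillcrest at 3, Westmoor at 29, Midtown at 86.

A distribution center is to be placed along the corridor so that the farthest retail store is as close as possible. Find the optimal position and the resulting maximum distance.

location 49.5, max distance 47.5

The 1-center on a line is the midpoint of the two extreme points: leftmost at 2, rightmost at 97.
Optimal location = (2 + 97)/2 = 49.5; maximum distance = (97 − 2)/2 = 47.5.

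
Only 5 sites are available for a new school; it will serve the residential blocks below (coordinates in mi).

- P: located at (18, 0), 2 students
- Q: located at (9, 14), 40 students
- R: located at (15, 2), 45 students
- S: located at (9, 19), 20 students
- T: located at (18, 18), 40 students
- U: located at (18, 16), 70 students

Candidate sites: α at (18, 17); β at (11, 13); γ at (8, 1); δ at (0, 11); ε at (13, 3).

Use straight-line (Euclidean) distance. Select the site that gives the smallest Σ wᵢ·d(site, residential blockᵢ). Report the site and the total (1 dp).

α, total 1396.2 mi

Total weighted distance at each candidate:
  α (18, 17): total = 1396.2
  β (11, 13): total = 1649.4
  γ (8, 1): total = 3271.3
  δ (0, 11): total = 3529.9
  ε (13, 3): total = 2517.8
Minimum is at α with total 1396.2 mi.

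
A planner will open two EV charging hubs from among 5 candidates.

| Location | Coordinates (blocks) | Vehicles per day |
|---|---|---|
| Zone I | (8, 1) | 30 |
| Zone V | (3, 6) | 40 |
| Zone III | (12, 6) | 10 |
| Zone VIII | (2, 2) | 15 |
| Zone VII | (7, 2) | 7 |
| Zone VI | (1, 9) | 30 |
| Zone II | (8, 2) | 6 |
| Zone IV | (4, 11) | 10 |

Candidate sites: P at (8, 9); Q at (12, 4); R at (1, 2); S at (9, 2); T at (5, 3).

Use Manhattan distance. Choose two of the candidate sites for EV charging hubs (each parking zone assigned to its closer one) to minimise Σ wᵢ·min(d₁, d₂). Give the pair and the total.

Evaluate every pair (each demand assigned to the nearer of the two):
  {R, S}: total = 735
  {P, T}: total = 795
  {S, T}: total = 800
  {R, T}: total = 810
  {P, S}: total = 845
  {Q, T}: total = 865
  {Q, R}: total = 893
  {P, R}: total = 919
  {P, Q}: total = 1085
  {Q, S}: total = 1195
Best pair: {R, S} with total 735.

{R, S}, total 735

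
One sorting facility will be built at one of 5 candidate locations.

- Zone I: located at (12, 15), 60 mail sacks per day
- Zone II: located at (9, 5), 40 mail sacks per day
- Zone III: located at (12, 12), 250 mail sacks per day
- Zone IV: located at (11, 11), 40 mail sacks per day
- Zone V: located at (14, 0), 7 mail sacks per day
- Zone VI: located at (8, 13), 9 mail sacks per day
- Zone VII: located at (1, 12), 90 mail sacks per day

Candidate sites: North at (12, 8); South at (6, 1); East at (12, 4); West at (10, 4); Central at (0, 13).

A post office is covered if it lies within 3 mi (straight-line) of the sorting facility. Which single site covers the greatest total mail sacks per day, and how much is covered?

Central, covering 90

Coverage radius r = 3 mi; a point is covered iff (Δx)²+(Δy)² ≤ 3² = 9.
  North (12, 8): covers {none} → 0
  South (6, 1): covers {none} → 0
  East (12, 4): covers {none} → 0
  West (10, 4): covers {Zone II} → 40
  Central (0, 13): covers {Zone VII} → 90
Maximum coverage at Central: 90 mail sacks per day.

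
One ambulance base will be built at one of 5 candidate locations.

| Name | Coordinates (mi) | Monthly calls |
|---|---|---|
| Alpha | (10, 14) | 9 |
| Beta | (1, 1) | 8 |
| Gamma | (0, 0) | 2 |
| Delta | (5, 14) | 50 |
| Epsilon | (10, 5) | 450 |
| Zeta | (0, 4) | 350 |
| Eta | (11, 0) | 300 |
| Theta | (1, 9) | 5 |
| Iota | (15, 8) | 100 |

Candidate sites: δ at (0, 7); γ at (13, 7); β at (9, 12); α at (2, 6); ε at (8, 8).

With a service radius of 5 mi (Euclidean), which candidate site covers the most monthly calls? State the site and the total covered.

γ, covering 550

Coverage radius r = 5 mi; a point is covered iff (Δx)²+(Δy)² ≤ 5² = 25.
  δ (0, 7): covers {Zeta, Theta} → 355
  γ (13, 7): covers {Epsilon, Iota} → 550
  β (9, 12): covers {Alpha, Delta} → 59
  α (2, 6): covers {Zeta, Theta} → 355
  ε (8, 8): covers {Epsilon} → 450
Maximum coverage at γ: 550 monthly calls.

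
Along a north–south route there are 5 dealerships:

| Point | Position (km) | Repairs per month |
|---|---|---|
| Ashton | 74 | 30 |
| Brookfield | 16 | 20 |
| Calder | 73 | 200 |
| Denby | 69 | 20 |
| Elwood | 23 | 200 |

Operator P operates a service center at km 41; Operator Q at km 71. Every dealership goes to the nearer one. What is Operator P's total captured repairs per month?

The indifferent point is the midpoint (41+71)/2 = 56; dealerships left of it (closer to Operator P at 41) go to Operator P, those right go to Operator Q.
  Brookfield at 16 (w=20) → Operator P
  Elwood at 23 (w=200) → Operator P
  Denby at 69 (w=20) → Operator Q
  Calder at 73 (w=200) → Operator Q
  Ashton at 74 (w=30) → Operator Q
Operator P captures 220; Operator Q captures 250.

220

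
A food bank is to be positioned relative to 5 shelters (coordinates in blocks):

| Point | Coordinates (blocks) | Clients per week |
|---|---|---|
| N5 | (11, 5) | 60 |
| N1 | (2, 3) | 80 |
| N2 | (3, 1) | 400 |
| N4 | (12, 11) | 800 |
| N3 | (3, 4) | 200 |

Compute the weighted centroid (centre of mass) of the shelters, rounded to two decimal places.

(7.94, 6.84)

The minimiser of Σwᵢ‖p−pᵢ‖² is the weighted centroid p* = (Σwᵢpᵢ)/(Σwᵢ).
Σwᵢ = 1540.
Σwᵢxᵢ = 60·11 + 80·2 + 400·3 + 800·12 + 200·3 = 12220.
Σwᵢyᵢ = 60·5 + 80·3 + 400·1 + 800·11 + 200·4 = 10540.
x* = 12220/1540 = 7.94, y* = 10540/1540 = 6.84.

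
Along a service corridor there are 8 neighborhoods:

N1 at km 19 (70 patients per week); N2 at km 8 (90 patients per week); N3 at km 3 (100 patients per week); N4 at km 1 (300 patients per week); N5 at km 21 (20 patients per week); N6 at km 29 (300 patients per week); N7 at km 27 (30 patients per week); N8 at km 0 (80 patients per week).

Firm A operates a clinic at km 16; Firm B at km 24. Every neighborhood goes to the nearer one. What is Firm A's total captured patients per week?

640

The indifferent point is the midpoint (16+24)/2 = 20; neighborhoods left of it (closer to Firm A at 16) go to Firm A, those right go to Firm B.
  N8 at 0 (w=80) → Firm A
  N4 at 1 (w=300) → Firm A
  N3 at 3 (w=100) → Firm A
  N2 at 8 (w=90) → Firm A
  N1 at 19 (w=70) → Firm A
  N5 at 21 (w=20) → Firm B
  N7 at 27 (w=30) → Firm B
  N6 at 29 (w=300) → Firm B
Firm A captures 640; Firm B captures 350.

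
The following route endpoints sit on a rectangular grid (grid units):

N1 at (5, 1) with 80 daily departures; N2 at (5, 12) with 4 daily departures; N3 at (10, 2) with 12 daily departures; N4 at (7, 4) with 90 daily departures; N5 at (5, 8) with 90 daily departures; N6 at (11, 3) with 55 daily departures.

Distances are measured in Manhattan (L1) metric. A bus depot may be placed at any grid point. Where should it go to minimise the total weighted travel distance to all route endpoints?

(5, 4)

Manhattan distance separates: Σwᵢ(|x−xᵢ|+|y−yᵢ|) = Σwᵢ|x−xᵢ| + Σwᵢ|y−yᵢ|, so x and y are optimised independently as 1-D weighted medians.
Total weight W = 331; half = 165.5.
x-coordinate, sorted with cumulative weight:
  x=5 (N1, w=80) cum 80
  x=5 (N2, w=4) cum 84
  x=5 (N5, w=90) cum 174  ← median
  x=7 (N4, w=90) cum 264
  x=10 (N3, w=12) cum 276
  x=11 (N6, w=55) cum 331
⇒ x* = 5
y-coordinate, sorted with cumulative weight:
  y=1 (N1, w=80) cum 80
  y=2 (N3, w=12) cum 92
  y=3 (N6, w=55) cum 147
  y=4 (N4, w=90) cum 237  ← median
  y=8 (N5, w=90) cum 327
  y=12 (N2, w=4) cum 331
⇒ y* = 4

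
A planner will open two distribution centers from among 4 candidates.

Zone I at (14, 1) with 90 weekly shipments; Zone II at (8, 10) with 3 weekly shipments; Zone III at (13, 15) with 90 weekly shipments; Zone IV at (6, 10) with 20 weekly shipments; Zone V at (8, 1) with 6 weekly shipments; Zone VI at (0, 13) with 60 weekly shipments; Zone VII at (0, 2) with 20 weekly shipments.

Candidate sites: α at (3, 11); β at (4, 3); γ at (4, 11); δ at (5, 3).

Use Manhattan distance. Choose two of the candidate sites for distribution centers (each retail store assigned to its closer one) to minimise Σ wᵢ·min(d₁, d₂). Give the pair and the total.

{γ, δ}, total 2745

Evaluate every pair (each demand assigned to the nearer of the two):
  {γ, δ}: total = 2745
  {α, δ}: total = 2798
  {β, γ}: total = 2821
  {α, β}: total = 2874
  {α, γ}: total = 3669
  {β, δ}: total = 3950
Best pair: {γ, δ} with total 2745.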